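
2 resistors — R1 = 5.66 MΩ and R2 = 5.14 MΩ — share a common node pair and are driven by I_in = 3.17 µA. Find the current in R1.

I ≈ 1.51 µA

Two-branch current divider: I_k = I_in · R_other/(R_1 + R_2).
I(R1) = 3.17 × 5.14/(5.66 + 5.14) = 3.17 × 0.4759 = 1.509 µA.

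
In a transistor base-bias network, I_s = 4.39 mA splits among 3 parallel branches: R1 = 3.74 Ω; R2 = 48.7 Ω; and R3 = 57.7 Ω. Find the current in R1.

I ≈ 3.85 mA

Conductances: ΣG = 1/3.74 + 1/48.7 + 1/57.7 = 0.3052 (1/Ω).
By the current-divider rule, I = I_s · G_k/ΣG = 4.39 × 0.8760 = 3.845 mA.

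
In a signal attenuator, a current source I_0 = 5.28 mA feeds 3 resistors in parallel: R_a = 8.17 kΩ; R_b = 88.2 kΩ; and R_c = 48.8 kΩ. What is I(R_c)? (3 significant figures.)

I ≈ 0.702 mA

Conductances: ΣG = 1/8.17 + 1/88.2 + 1/48.8 = 0.1542 (1/kΩ).
Current divider: I(R_c) = I_0 · G_k/ΣG = 5.28 × (0.02049/0.1542) = 5.28 × 0.1329 = 0.7015 mA.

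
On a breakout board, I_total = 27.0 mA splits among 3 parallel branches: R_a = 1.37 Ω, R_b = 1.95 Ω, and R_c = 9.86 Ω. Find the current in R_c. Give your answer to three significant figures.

I ≈ 2.04 mA

Total conductance ΣG = 1/1.37 + 1/1.95 + 1/9.86 = 1.344 (units of 1/Ω).
Current divider: I(R_c) = I_total · G_k/ΣG = 27.0 × (0.1014/1.344) = 27.0 × 0.07545 = 2.037 mA.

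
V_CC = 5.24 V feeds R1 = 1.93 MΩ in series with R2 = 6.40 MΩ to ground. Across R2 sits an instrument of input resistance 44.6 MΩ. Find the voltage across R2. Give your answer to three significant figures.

First combine the lower leg with the load: R2 ‖ R_L = 5.597 MΩ.
Then V_out = V_CC · R2'/(R1 + R2') = 5.24 × 5.597/7.527 = 3.896 V.
(Unloaded it would be 4.03 V; the load pulls it down.)

V_out ≈ 3.90 V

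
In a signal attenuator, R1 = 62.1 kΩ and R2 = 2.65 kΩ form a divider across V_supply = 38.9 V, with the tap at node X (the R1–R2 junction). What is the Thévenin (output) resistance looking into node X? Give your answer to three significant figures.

R_th ≈ 2.54 kΩ

Zeroing V_supply shorts the top of R1 to ground, so R_th = R1 ‖ R2 = 2.542 kΩ.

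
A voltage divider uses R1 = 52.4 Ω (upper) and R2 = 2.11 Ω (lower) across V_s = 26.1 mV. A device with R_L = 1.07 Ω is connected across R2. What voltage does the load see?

V_out ≈ 0.349 mV

R2 ‖ R_L = (2.11 × 1.07)/(2.11 + 1.07) = 0.7100 Ω.
Now apply the divider: V_out = 26.1 × 0.01337 = 0.3489 mV.
(Unloaded it would be 1.01 mV; the load pulls it down.)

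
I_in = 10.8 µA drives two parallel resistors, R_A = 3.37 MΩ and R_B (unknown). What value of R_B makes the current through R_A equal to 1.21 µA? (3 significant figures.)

R_B ≈ 0.425 MΩ

The fraction through R_A equals R_B/(R_A+R_B).
With f = 0.1120, R_B = R_A · f/(1−f) = 3.37 × 0.1262 = 0.4252 MΩ.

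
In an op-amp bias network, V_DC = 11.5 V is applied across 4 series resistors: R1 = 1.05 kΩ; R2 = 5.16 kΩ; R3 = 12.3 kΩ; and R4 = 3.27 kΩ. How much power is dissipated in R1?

Series current I = V_DC/ΣR = 11.5/21.78 = 0.5280 mA.
V(R1) = I·R = 0.5544 V; P = V·I = 0.5544 × 0.5280 = 0.2927 mW.

P ≈ 0.293 mW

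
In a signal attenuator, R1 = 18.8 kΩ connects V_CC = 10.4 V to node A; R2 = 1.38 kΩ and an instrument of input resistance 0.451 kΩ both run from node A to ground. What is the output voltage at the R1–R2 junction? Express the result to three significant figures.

The load sits in parallel with R2, giving an effective lower resistance R2' = R2·R_L/(R2+R_L) = 0.3399 kΩ.
Voltage divider with the loaded lower leg: V_out = 10.4 × 0.3399/(18.8 + 0.3399) = 10.4 × 0.01776 = 0.1847 V.
(Unloaded it would be 0.711 V; the load pulls it down.)

V_out ≈ 0.185 V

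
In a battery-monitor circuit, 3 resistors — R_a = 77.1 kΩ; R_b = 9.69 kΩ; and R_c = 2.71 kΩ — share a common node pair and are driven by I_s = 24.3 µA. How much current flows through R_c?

Conductances: ΣG = 1/77.1 + 1/9.69 + 1/2.71 = 0.4852 (1/kΩ).
Current divider: I(R_c) = I_s · G_k/ΣG = 24.3 × (0.3690/0.4852) = 24.3 × 0.7606 = 18.48 µA.

I ≈ 18.5 µA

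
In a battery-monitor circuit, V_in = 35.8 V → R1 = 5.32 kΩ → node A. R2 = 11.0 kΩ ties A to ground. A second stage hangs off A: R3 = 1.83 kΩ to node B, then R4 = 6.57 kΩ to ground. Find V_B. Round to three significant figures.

V_B ≈ 13.2 V

The second stage (R3 + R4 = 8.400 kΩ) loads node A in parallel with R2.
Effective lower resistance at A: R2 ‖ 8.400 = 4.763 kΩ.
V_A = 35.8 × 4.763/(5.32 + 4.763) = 16.91 V.
Then the unloaded second divider: V_B = V_A × R4/(R3+R4) = 16.91 × 0.7821 = 13.23 V.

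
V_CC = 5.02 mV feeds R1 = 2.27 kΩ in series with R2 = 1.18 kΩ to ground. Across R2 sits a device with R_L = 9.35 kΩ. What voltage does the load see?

V_out ≈ 1.59 mV

The load sits in parallel with R2, giving an effective lower resistance R2' = R2·R_L/(R2+R_L) = 1.048 kΩ.
Voltage divider with the loaded lower leg: V_out = 5.02 × 1.048/(2.27 + 1.048) = 5.02 × 0.3158 = 1.585 mV.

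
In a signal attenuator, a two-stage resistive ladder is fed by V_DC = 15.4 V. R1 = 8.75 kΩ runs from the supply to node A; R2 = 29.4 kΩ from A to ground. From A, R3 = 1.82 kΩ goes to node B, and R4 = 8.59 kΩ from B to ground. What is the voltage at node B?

V_B ≈ 5.94 V

Node A sees R2 in parallel with the series input of stage 2, R3 + R4 = 10.41 kΩ.
Effective lower resistance at A: R2 ‖ 10.41 = 7.688 kΩ.
So V_A = 15.4 × 0.4677 = 7.202 V.
Stage 2 is unloaded, so V_B = V_A · R4/(R3+R4) = 7.202 × 8.59/10.41 = 5.943 V.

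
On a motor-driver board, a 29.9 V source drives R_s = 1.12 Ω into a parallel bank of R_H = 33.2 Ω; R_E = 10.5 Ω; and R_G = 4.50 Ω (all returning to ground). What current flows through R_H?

Combine the parallel branches: R_p = (1/33.2 + 1/10.5 + 1/4.50)⁻¹ = 2.877 Ω.
V_A by voltage divider: V_A = 29.9 × 2.877/(1.12 + 2.877) = 21.52 V.
Branch current I = V_A/R_H = 21.52/33.2 = 0.6482 A.
(Equivalently: I_total = 7.481 A, then current-divider fraction G_k/ΣG = 0.08666.)

I ≈ 0.648 A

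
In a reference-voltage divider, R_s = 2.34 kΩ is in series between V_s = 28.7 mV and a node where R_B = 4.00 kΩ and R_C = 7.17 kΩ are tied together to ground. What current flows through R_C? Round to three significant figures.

I ≈ 2.09 µA

Combine the parallel branches: R_p = (1/4.00 + 1/7.17)⁻¹ = 2.568 kΩ.
V_A by voltage divider: V_A = 28.7 × 2.568/(2.34 + 2.568) = 15.02 mV.
I(R_C) = V_A / R_C = 15.02/7.17 = 2.094 µA.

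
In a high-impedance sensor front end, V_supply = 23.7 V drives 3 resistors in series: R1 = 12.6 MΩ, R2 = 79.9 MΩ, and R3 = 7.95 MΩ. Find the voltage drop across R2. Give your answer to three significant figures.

Total series resistance ΣR = 12.6 + 79.9 + 7.95 = 100.5 MΩ.
By the voltage-divider rule, V = 23.7 × 79.90/100.5 = 18.85 V.

V ≈ 18.9 V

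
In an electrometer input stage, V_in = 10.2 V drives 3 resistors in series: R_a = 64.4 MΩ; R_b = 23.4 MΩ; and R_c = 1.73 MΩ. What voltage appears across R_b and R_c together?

Total series resistance ΣR = 64.4 + 23.4 + 1.73 = 89.53 MΩ.
R_{R_b..R_c} = 23.4 + 1.73 = 25.13 MΩ.
Voltage divider: V = V_in · (25.13 / 89.53) = 10.2 × 0.2807 = 2.863 V.

V ≈ 2.86 V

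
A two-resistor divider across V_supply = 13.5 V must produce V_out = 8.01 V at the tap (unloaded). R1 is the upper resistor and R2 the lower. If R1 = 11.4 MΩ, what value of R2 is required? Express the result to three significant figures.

R2 ≈ 16.6 MΩ

V_out/V_supply = R2/(R1+R2) = 0.5933.
Rearranging, R2 = R1·k/(1−k) = 11.4 × 1.459 = 16.63 MΩ.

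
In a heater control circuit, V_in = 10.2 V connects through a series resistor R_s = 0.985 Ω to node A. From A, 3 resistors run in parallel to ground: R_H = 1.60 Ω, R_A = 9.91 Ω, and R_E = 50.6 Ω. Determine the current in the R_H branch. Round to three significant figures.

I ≈ 3.68 A

Combine the parallel branches: R_p = (1/1.60 + 1/9.91 + 1/50.6)⁻¹ = 1.341 Ω.
Node voltage V_A = V_in · R_p/(R_s + R_p) = 10.2 × 0.5765 = 5.881 V.
Branch current I = V_A/R_H = 5.881/1.60 = 3.675 A.
(Check via current divider: I_total = 4.385 A; share G_k/ΣG = 0.8382 → same result.)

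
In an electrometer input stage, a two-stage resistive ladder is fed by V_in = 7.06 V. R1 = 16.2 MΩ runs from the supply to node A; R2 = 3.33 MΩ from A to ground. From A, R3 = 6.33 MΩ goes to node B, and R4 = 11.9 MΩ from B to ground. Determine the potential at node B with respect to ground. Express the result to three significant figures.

V_B ≈ 0.682 V

Looking into the second stage from A: R3 + R4 = 18.23 MΩ appears in parallel with R2.
R2 ‖ (R3+R4) = 2.816 MΩ.
So V_A = 7.06 × 0.1481 = 1.045 V.
V_B = V_A × 0.6528 = 0.6824 V.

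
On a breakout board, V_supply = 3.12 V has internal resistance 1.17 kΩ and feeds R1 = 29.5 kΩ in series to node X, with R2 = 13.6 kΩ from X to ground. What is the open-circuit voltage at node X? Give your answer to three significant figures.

V_th ≈ 0.958 V

R1' = 1.17 + 29.5 = 30.67 kΩ (source resistance + R1).
Open-circuit (no load on X): V_th = V_supply · R2/(R1' + R2) = 3.12 × 13.6/(30.67 + 13.6) = 0.9585 V.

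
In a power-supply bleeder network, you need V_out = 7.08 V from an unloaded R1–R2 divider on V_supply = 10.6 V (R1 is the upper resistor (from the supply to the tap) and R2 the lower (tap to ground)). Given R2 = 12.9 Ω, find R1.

The divider ratio is R2/(R1+R2) = 7.08/10.6 = 0.6679.
So R1 = R2 · (V_supply/V_out − 1) = 12.9 × (10.6/7.08 − 1) = 12.9 × 0.4972 = 6.414 Ω.

R1 ≈ 6.41 Ω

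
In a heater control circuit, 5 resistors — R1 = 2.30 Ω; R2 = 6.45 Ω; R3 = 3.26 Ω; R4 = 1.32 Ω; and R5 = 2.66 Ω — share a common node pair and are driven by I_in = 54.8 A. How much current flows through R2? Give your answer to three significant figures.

I ≈ 4.19 A

Conductances: ΣG = 1/2.30 + 1/6.45 + 1/3.26 + 1/1.32 + 1/2.66 = 2.030 (1/Ω).
Current divider: I(R2) = I_in · G_k/ΣG = 54.8 × (0.1550/2.030) = 54.8 × 0.07637 = 4.185 A.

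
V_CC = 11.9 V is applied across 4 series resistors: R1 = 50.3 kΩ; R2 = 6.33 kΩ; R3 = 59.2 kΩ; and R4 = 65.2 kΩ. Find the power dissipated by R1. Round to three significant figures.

ΣR = 181.0 kΩ → I = 11.9/181.0 = 0.06573 mA.
P = I²R = 0.004321 × 50.3 = 0.2174 mW.

P ≈ 0.217 mW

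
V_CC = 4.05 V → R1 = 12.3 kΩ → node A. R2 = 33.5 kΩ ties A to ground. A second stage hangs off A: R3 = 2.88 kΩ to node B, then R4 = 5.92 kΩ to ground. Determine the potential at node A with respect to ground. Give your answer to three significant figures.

V_A ≈ 1.46 V

Looking into the second stage from A: R3 + R4 = 8.800 kΩ appears in parallel with R2.
Effective lower resistance at A: R2 ‖ 8.800 = 6.969 kΩ.
So V_A = 4.05 × 0.3617 = 1.465 V.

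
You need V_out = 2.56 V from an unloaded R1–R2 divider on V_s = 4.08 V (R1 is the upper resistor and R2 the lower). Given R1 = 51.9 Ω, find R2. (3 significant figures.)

Required fraction k = V_out/V_s = 0.6275.
Rearranging, R2 = R1·k/(1−k) = 51.9 × 1.684 = 87.41 Ω.

R2 ≈ 87.4 Ω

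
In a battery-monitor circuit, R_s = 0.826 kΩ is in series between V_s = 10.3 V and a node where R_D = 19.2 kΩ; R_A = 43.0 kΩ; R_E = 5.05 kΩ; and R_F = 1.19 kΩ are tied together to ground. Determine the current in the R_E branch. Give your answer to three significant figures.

I ≈ 1.06 mA

Equivalent of the parallel group: R_p = 0.8979 kΩ.
Node voltage V_A = V_s · R_p/(R_s + R_p) = 10.3 × 0.5209 = 5.365 V.
I(R_E) = V_A / R_E = 5.365/5.05 = 1.062 mA.
(Equivalently: I_total = 5.975 mA, then current-divider fraction G_k/ΣG = 0.1778.)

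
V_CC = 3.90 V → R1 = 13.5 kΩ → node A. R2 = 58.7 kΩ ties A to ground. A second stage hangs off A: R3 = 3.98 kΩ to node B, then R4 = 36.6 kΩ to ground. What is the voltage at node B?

Node A sees R2 in parallel with the series input of stage 2, R3 + R4 = 40.58 kΩ.
R2 ‖ (R3+R4) = 23.99 kΩ.
So V_A = 3.90 × 0.6399 = 2.496 V.
Stage 2 is unloaded, so V_B = V_A · R4/(R3+R4) = 2.496 × 36.6/40.58 = 2.251 V.

V_B ≈ 2.25 V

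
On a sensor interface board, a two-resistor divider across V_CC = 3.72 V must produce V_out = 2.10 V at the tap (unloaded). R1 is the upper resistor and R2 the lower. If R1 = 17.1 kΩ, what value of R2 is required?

V_out/V_CC = R2/(R1+R2) = 0.5645.
R2 = R1 · 0.5645/(1 − 0.5645) = 22.17 kΩ.

R2 ≈ 22.2 kΩ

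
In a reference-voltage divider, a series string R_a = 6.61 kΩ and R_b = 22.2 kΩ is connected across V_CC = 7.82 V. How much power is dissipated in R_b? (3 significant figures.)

Series current I = V_CC/ΣR = 7.82/28.81 = 0.2714 mA.
P(R_b) = I²·R_b = (0.2714)² × 22.2 = 1.636 mW.

P ≈ 1.64 mW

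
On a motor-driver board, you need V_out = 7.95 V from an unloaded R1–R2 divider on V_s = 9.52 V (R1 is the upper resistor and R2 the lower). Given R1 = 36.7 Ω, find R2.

Required fraction k = V_out/V_s = 0.8351.
Rearranging, R2 = R1·k/(1−k) = 36.7 × 5.064 = 185.8 Ω.

R2 ≈ 186 Ω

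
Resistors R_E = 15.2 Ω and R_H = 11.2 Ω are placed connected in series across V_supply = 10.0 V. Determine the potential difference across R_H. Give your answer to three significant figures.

V ≈ 4.24 V

Total series resistance ΣR = 15.2 + 11.2 = 26.40 Ω.
Voltage divider: V = V_supply · (11.20 / 26.40) = 10.0 × 0.4242 = 4.242 V.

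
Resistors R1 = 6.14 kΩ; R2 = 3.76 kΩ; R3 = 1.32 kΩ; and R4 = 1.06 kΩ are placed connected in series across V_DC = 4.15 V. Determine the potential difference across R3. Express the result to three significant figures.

V ≈ 0.446 V

ΣR = 6.14 + 3.76 + 1.32 + 1.06 = 12.28 kΩ.
By the voltage-divider rule, V = 4.15 × 1.320/12.28 = 0.4461 V.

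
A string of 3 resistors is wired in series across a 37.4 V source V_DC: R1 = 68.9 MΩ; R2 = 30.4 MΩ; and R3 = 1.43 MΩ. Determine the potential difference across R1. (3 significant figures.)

ΣR = 68.9 + 30.4 + 1.43 = 100.7 MΩ.
V = V_DC · R/ΣR = 37.4 × 0.6840 = 25.58 V.

V ≈ 25.6 V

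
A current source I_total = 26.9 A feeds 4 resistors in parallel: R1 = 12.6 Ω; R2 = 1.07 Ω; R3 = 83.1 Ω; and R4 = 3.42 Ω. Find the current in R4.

I ≈ 5.97 A

Conductances: ΣG = 1/12.6 + 1/1.07 + 1/83.1 + 1/3.42 = 1.318 (1/Ω).
R4 takes the fraction G_k/ΣG = 0.2924/1.318 = 0.2218, so I = 26.9 × 0.2218 = 5.966 A.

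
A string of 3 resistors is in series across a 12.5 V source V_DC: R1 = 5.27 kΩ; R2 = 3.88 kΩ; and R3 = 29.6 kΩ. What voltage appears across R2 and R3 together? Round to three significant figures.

V ≈ 10.8 V

Total series resistance ΣR = 5.27 + 3.88 + 29.6 = 38.75 kΩ.
R_{R2..R3} = 3.88 + 29.6 = 33.48 kΩ.
By the voltage-divider rule, V = 12.5 × 33.48/38.75 = 10.80 V.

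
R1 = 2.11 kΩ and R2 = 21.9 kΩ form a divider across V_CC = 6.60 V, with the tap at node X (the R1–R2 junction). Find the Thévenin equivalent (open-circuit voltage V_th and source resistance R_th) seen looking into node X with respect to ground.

V_th ≈ 6.02 V, R_th ≈ 1.92 kΩ

With X open, the divider is unloaded: V_th = 6.60 × 21.9/24.01 = 6.020 V.
With V_CC suppressed (replaced by a short), R_th = R1 ‖ R2 = (2.110 × 21.9)/(2.110 + 21.9) = 1.925 kΩ.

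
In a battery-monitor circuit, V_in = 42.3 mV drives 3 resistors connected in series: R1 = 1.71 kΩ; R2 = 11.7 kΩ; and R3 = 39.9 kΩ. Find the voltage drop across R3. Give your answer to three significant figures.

V ≈ 31.7 mV

Total series resistance ΣR = 1.71 + 11.7 + 39.9 = 53.31 kΩ.
Voltage divider: V = V_in · (39.90 / 53.31) = 42.3 × 0.7485 = 31.66 mV.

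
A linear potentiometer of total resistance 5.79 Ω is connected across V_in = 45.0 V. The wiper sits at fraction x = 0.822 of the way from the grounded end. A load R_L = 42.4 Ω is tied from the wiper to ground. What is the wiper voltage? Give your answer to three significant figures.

Split the track: R_lower = x·R_p = 4.759 Ω, R_upper = (1−x)·R_p = 1.031 Ω.
(x·R_p) ‖ R_L = 4.279 Ω.
Then V_out = V_in · 4.279/(1.031 + 4.279) = 36.27 V.

V_out ≈ 36.3 V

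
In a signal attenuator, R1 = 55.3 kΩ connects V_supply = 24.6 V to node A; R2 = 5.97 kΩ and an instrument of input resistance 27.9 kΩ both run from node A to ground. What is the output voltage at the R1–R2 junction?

V_out ≈ 2.01 V

First combine the lower leg with the load: R2 ‖ R_L = 4.918 kΩ.
Voltage divider with the loaded lower leg: V_out = 24.6 × 4.918/(55.3 + 4.918) = 24.6 × 0.08167 = 2.009 V.
(Unloaded it would be 2.40 V; the load pulls it down.)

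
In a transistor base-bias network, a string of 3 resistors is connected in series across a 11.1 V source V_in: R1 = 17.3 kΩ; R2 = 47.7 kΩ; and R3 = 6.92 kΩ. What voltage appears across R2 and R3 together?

Total series resistance ΣR = 17.3 + 47.7 + 6.92 = 71.92 kΩ.
R_{R2..R3} = 47.7 + 6.92 = 54.62 kΩ.
Voltage divider: V = V_in · (54.62 / 71.92) = 11.1 × 0.7595 = 8.430 V.

V ≈ 8.43 V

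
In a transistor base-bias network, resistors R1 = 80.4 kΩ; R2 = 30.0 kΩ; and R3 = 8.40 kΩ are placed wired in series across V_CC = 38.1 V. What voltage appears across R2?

V ≈ 9.62 V

ΣR = 80.4 + 30.0 + 8.40 = 118.8 kΩ.
Voltage divider: V = V_CC · (30.00 / 118.8) = 38.1 × 0.2525 = 9.621 V.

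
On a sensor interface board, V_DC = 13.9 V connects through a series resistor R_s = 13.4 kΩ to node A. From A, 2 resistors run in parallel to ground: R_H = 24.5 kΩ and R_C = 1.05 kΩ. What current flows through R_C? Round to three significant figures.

Parallel bank: R_p = 1/(1/24.5 + 1/1.05) = 1.007 kΩ.
Node voltage V_A = V_DC · R_p/(R_s + R_p) = 13.9 × 0.06989 = 0.9714 V.
I(R_C) = V_A / R_C = 0.9714/1.05 = 0.9252 mA.

I ≈ 0.925 mA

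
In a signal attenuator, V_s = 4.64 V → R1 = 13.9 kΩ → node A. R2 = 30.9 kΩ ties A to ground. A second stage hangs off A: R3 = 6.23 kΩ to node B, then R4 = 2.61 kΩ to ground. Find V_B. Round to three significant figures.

V_B ≈ 0.453 V

Looking into the second stage from A: R3 + R4 = 8.840 kΩ appears in parallel with R2.
Effective lower resistance at A: R2 ‖ 8.840 = 6.874 kΩ.
First divider: V_A = V_s · 6.874/(13.9 + 6.874) = 1.535 V.
Stage 2 is unloaded, so V_B = V_A · R4/(R3+R4) = 1.535 × 2.61/8.840 = 0.4533 V.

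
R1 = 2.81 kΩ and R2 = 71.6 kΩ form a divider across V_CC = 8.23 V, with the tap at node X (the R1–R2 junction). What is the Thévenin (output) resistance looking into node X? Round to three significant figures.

R_th ≈ 2.70 kΩ

Looking into X with the source shorted: R_th = R1·R2/(R1+R2) = 2.810 × 71.6/74.41 = 2.704 kΩ.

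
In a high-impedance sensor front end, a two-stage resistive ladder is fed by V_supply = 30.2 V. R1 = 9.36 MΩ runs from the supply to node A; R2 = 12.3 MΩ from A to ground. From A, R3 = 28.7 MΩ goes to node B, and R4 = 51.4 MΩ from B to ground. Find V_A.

V_A ≈ 16.1 V

Node A sees R2 in parallel with the series input of stage 2, R3 + R4 = 80.10 MΩ.
Effective lower resistance at A: R2 ‖ 80.10 = 10.66 MΩ.
So V_A = 30.2 × 0.5325 = 16.08 V.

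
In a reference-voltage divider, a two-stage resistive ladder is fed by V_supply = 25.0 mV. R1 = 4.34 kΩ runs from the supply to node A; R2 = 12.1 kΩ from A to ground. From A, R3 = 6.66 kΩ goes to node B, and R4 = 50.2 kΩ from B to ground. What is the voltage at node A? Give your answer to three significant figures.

V_A ≈ 17.4 mV

Looking into the second stage from A: R3 + R4 = 56.86 kΩ appears in parallel with R2.
R2 ‖ (R3+R4) = 9.977 kΩ.
V_A = 25.0 × 9.977/(4.34 + 9.977) = 17.42 mV.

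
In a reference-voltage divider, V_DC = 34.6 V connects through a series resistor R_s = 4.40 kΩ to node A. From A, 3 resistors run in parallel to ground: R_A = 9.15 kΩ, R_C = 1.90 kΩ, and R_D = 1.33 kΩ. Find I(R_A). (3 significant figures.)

Equivalent of the parallel group: R_p = 0.7207 kΩ.
V_A = 34.6 × 0.7207/5.121 = 4.870 V.
I(R_A) = V_A / R_A = 4.870/9.15 = 0.5322 mA.

I ≈ 0.532 mA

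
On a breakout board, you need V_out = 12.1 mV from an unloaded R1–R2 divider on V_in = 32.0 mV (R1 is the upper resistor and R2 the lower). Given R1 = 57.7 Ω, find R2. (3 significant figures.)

R2 ≈ 35.1 Ω

V_out/V_in = R2/(R1+R2) = 0.3781.
Rearranging, R2 = R1·k/(1−k) = 57.7 × 0.6080 = 35.08 Ω.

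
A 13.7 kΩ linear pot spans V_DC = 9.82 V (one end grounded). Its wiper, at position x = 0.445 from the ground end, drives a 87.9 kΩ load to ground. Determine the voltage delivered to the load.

V_out ≈ 4.21 V

The pot divides into 7.603 kΩ above the wiper and 6.096 kΩ below.
Lower segment in parallel with the load: 6.096 ‖ 87.9 = 5.701 kΩ.
V_out = 9.82 × 5.701/(7.603 + 5.701) = 4.208 V.
(Unloaded: V_out = x·V_DC = 4.37 V.)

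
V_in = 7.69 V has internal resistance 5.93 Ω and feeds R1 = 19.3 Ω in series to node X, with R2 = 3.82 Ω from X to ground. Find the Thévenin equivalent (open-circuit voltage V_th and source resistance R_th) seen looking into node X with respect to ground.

V_th ≈ 1.01 V, R_th ≈ 3.32 Ω

R1' = 5.93 + 19.3 = 25.23 Ω (source resistance + R1).
With X open, the divider is unloaded: V_th = 7.69 × 3.82/29.05 = 1.011 V.
Zeroing V_in shorts the top of R1' to ground, so R_th = R1' ‖ R2 = 3.318 Ω.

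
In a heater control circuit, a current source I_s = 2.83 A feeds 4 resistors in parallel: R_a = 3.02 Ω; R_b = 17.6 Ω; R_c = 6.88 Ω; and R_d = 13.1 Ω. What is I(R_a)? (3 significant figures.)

ΣG = 1/3.02 + 1/17.6 + 1/6.88 + 1/13.1 = 0.6096.
Current divider: I(R_a) = I_s · G_k/ΣG = 2.83 × (0.3311/0.6096) = 2.83 × 0.5432 = 1.537 A.

I ≈ 1.54 A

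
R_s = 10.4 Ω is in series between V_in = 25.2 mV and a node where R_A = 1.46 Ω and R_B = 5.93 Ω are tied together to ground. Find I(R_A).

I ≈ 1.75 mA

Combine the parallel branches: R_p = (1/1.46 + 1/5.93)⁻¹ = 1.172 Ω.
V_A = 25.2 × 1.172/11.57 = 2.551 mV.
Branch current I = V_A/R_A = 2.551/1.46 = 1.748 mA.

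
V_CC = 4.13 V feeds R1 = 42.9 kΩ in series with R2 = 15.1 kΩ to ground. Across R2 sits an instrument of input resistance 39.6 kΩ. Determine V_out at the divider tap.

V_out ≈ 0.839 V

The load sits in parallel with R2, giving an effective lower resistance R2' = R2·R_L/(R2+R_L) = 10.93 kΩ.
Voltage divider with the loaded lower leg: V_out = 4.13 × 10.93/(42.9 + 10.93) = 4.13 × 0.2031 = 0.8387 V.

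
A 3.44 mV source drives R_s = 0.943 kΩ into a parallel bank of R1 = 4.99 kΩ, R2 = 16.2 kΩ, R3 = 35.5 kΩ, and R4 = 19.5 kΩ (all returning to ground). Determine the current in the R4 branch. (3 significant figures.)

Parallel bank: R_p = 1/(1/4.99 + 1/16.2 + 1/35.5 + 1/19.5) = 2.928 kΩ.
Node voltage V_A = V_DC · R_p/(R_s + R_p) = 3.44 × 0.7564 = 2.602 mV.
I(R4) = V_A / R4 = 2.602/19.5 = 0.1334 µA.

I ≈ 0.133 µA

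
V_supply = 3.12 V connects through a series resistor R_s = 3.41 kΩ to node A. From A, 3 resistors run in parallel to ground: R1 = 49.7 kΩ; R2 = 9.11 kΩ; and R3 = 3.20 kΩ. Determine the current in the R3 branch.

Combine the parallel branches: R_p = (1/49.7 + 1/9.11 + 1/3.20)⁻¹ = 2.260 kΩ.
V_A = 3.12 × 2.260/5.670 = 1.244 V.
Branch current I = V_A/R3 = 1.244/3.20 = 0.3887 mA.

I ≈ 0.389 mA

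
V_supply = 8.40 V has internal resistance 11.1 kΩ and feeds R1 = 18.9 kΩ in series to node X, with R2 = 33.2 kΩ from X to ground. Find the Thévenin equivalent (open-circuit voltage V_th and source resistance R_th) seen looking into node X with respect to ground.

R1' = 11.1 + 18.9 = 30.00 kΩ (source resistance + R1).
Open-circuit (no load on X): V_th = V_supply · R2/(R1' + R2) = 8.40 × 33.2/(30.00 + 33.2) = 4.413 V.
With V_supply suppressed (replaced by a short), R_th = R1' ‖ R2 = (30.00 × 33.2)/(30.00 + 33.2) = 15.76 kΩ.

V_th ≈ 4.41 V, R_th ≈ 15.8 kΩ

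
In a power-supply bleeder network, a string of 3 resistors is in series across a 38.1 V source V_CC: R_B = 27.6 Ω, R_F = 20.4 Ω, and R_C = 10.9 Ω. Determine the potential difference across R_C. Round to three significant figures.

Series total: ΣR = 27.6 + 20.4 + 10.9 = 58.90 Ω.
V = V_CC · R/ΣR = 38.1 × 0.1851 = 7.051 V.

V ≈ 7.05 V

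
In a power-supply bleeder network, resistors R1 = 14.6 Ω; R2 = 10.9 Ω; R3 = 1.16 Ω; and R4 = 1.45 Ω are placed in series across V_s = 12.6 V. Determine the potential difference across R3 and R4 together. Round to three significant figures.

V ≈ 1.17 V

Total series resistance ΣR = 14.6 + 10.9 + 1.16 + 1.45 = 28.11 Ω.
R_{R3..R4} = 1.16 + 1.45 = 2.610 Ω.
By the voltage-divider rule, V = 12.6 × 2.610/28.11 = 1.170 V.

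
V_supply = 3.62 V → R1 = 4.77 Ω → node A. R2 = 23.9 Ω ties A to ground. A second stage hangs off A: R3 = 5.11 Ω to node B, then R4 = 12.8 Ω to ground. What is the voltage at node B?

V_B ≈ 1.76 V

The second stage (R3 + R4 = 17.91 Ω) loads node A in parallel with R2.
R2 ‖ (R3+R4) = 10.24 Ω.
First divider: V_A = V_supply · 10.24/(4.77 + 10.24) = 2.469 V.
Stage 2 is unloaded, so V_B = V_A · R4/(R3+R4) = 2.469 × 12.8/17.91 = 1.765 V.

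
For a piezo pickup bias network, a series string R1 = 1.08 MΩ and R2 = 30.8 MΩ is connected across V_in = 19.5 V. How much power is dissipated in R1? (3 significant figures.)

The common current is I = 19.5/31.88 = 0.6117 µA.
P(R1) = I²·R1 = (0.6117)² × 1.08 = 0.4041 µW.

P ≈ 0.404 µW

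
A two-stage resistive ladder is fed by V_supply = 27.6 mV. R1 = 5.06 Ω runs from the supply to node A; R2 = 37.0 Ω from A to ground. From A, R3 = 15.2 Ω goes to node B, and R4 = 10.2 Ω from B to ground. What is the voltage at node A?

Looking into the second stage from A: R3 + R4 = 25.40 Ω appears in parallel with R2.
R2 ‖ (R3+R4) = 15.06 Ω.
V_A = 27.6 × 15.06/(5.06 + 15.06) = 20.66 mV.

V_A ≈ 20.7 mV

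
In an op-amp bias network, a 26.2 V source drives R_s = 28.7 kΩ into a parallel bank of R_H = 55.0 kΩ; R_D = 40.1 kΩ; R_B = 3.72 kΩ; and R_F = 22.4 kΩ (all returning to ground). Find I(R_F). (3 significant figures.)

Equivalent of the parallel group: R_p = 2.804 kΩ.
Node voltage V_A = V_CC · R_p/(R_s + R_p) = 26.2 × 0.08902 = 2.332 V.
I(R_F) = V_A / R_F = 2.332/22.4 = 0.1041 mA.

I ≈ 0.104 mA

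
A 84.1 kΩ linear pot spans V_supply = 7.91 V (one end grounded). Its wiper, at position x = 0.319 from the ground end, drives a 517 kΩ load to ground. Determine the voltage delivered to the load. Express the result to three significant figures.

Lower segment x·R_p = 26.83 kΩ; upper segment (1−x)·R_p = 57.27 kΩ.
(x·R_p) ‖ R_L = 25.50 kΩ.
Then V_out = V_supply · 25.50/(57.27 + 25.50) = 2.437 V.

V_out ≈ 2.44 V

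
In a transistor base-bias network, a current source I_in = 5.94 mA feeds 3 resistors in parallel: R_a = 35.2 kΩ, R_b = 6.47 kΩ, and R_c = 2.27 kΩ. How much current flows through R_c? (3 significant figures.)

ΣG = 1/35.2 + 1/6.47 + 1/2.27 = 0.6235.
Current divider: I(R_c) = I_in · G_k/ΣG = 5.94 × (0.4405/0.6235) = 5.94 × 0.7065 = 4.197 mA.

I ≈ 4.20 mA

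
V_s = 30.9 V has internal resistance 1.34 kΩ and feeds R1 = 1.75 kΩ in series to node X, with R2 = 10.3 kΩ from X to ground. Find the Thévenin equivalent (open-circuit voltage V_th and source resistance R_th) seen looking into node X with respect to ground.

R1' = 1.34 + 1.75 = 3.090 kΩ (source resistance + R1).
Open-circuit (no load on X): V_th = V_s · R2/(R1' + R2) = 30.9 × 10.3/(3.090 + 10.3) = 23.77 V.
With V_s suppressed (replaced by a short), R_th = R1' ‖ R2 = (3.090 × 10.3)/(3.090 + 10.3) = 2.377 kΩ.

V_th ≈ 23.8 V, R_th ≈ 2.38 kΩ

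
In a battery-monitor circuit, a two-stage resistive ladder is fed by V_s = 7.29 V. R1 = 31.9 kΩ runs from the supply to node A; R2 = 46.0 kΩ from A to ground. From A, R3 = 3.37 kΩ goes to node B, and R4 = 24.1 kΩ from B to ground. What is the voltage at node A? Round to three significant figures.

The second stage (R3 + R4 = 27.47 kΩ) loads node A in parallel with R2.
Effective lower resistance at A: R2 ‖ 27.47 = 17.20 kΩ.
V_A = 7.29 × 17.20/(31.9 + 17.20) = 2.554 V.

V_A ≈ 2.55 V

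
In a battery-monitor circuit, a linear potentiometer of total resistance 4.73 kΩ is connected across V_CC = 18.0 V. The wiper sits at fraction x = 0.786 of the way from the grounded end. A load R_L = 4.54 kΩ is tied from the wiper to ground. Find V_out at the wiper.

V_out ≈ 12.0 V

The pot divides into 1.012 kΩ above the wiper and 3.718 kΩ below.
Lower segment in parallel with the load: 3.718 ‖ 4.54 = 2.044 kΩ.
Loaded-divider output: V_out = 18.0 × 0.6688 = 12.04 V.
(Unloaded: V_out = x·V_CC = 14.1 V.)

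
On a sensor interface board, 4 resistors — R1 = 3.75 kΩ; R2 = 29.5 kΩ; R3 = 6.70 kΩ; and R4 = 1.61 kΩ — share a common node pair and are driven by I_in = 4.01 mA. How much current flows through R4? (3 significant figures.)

I ≈ 2.33 mA

ΣG = 1/3.75 + 1/29.5 + 1/6.70 + 1/1.61 = 1.071.
Current divider: I(R4) = I_in · G_k/ΣG = 4.01 × (0.6211/1.071) = 4.01 × 0.5800 = 2.326 mA.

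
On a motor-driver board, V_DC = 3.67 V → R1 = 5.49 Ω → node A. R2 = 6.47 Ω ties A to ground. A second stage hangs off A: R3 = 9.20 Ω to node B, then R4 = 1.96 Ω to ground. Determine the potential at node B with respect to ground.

Looking into the second stage from A: R3 + R4 = 11.16 Ω appears in parallel with R2.
R2 ‖ (R3+R4) = 4.096 Ω.
So V_A = 3.67 × 0.4273 = 1.568 V.
V_B = V_A × 0.1756 = 0.2754 V.

V_B ≈ 0.275 V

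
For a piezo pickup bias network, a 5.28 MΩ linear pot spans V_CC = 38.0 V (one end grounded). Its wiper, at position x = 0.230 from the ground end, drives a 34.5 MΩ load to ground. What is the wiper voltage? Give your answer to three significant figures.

Split the track: R_lower = x·R_p = 1.214 MΩ, R_upper = (1−x)·R_p = 4.066 MΩ.
Lower segment in parallel with the load: 1.214 ‖ 34.5 = 1.173 MΩ.
V_out = 38.0 × 1.173/(4.066 + 1.173) = 8.509 V.

V_out ≈ 8.51 V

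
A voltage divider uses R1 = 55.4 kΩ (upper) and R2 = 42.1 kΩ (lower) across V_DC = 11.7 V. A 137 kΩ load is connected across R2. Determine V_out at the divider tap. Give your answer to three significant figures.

V_out ≈ 4.30 V

First combine the lower leg with the load: R2 ‖ R_L = 32.20 kΩ.
Then V_out = V_DC · R2'/(R1 + R2') = 11.7 × 32.20/87.60 = 4.301 V.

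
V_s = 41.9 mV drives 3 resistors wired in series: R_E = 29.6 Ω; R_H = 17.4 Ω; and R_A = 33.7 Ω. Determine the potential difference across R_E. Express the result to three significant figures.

Total series resistance ΣR = 29.6 + 17.4 + 33.7 = 80.70 Ω.
By the voltage-divider rule, V = 41.9 × 29.60/80.70 = 15.37 mV.

V ≈ 15.4 mV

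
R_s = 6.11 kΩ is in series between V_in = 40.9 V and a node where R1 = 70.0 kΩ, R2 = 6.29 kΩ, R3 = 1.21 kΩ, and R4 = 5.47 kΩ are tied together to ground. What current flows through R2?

Combine the parallel branches: R_p = (1/70.0 + 1/6.29 + 1/1.21 + 1/5.47)⁻¹ = 0.8456 kΩ.
V_A by voltage divider: V_A = 40.9 × 0.8456/(6.11 + 0.8456) = 4.972 V.
I(R2) = V_A / R2 = 4.972/6.29 = 0.7905 mA.

I ≈ 0.791 mA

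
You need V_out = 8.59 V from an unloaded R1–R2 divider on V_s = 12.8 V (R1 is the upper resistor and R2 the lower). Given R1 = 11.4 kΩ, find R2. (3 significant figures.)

R2 ≈ 23.3 kΩ

The divider ratio is R2/(R1+R2) = 8.59/12.8 = 0.6711.
So R2 = R1 · V_out/(V_s − V_out) = 11.4 × 8.59/(12.8 − 8.59) = 11.4 × 2.040 = 23.26 kΩ.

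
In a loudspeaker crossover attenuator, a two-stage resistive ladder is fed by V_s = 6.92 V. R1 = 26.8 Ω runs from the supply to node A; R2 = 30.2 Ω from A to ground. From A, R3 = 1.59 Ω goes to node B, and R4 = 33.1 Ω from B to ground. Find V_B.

Looking into the second stage from A: R3 + R4 = 34.69 Ω appears in parallel with R2.
R2 ‖ (R3+R4) = 16.14 Ω.
So V_A = 6.92 × 0.3759 = 2.602 V.
Then the unloaded second divider: V_B = V_A × R4/(R3+R4) = 2.602 × 0.9542 = 2.482 V.

V_B ≈ 2.48 V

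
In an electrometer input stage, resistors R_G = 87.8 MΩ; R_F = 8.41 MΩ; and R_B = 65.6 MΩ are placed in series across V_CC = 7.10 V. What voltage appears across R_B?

Series total: ΣR = 87.8 + 8.41 + 65.6 = 161.8 MΩ.
V = V_CC · R/ΣR = 7.10 × 0.4054 = 2.878 V.

V ≈ 2.88 V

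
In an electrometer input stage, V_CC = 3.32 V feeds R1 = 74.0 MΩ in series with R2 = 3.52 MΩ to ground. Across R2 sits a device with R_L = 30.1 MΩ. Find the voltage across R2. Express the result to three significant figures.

V_out ≈ 0.136 V

The load sits in parallel with R2, giving an effective lower resistance R2' = R2·R_L/(R2+R_L) = 3.151 MΩ.
Voltage divider with the loaded lower leg: V_out = 3.32 × 3.151/(74.0 + 3.151) = 3.32 × 0.04085 = 0.1356 V.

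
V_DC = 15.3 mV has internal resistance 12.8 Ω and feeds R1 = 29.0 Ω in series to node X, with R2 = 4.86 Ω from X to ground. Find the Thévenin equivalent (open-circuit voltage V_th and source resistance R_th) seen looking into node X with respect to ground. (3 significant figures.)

V_th ≈ 1.59 mV, R_th ≈ 4.35 Ω

R1' = 12.8 + 29.0 = 41.80 Ω (source resistance + R1).
With X open, the divider is unloaded: V_th = 15.3 × 4.86/46.66 = 1.594 mV.
Zeroing V_DC shorts the top of R1' to ground, so R_th = R1' ‖ R2 = 4.354 Ω.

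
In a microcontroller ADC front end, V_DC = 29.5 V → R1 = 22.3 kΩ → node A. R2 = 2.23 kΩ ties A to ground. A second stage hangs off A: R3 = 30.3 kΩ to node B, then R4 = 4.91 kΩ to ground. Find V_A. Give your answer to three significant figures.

The second stage (R3 + R4 = 35.21 kΩ) loads node A in parallel with R2.
Effective lower resistance at A: R2 ‖ 35.21 = 2.097 kΩ.
So V_A = 29.5 × 0.08596 = 2.536 V.

V_A ≈ 2.54 V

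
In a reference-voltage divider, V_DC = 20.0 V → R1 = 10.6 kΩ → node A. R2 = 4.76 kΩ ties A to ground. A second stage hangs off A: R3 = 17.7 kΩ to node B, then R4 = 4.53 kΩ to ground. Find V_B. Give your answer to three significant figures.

V_B ≈ 1.10 V

Node A sees R2 in parallel with the series input of stage 2, R3 + R4 = 22.23 kΩ.
Effective lower resistance at A: R2 ‖ 22.23 = 3.921 kΩ.
So V_A = 20.0 × 0.2700 = 5.400 V.
Stage 2 is unloaded, so V_B = V_A · R4/(R3+R4) = 5.400 × 4.53/22.23 = 1.100 V.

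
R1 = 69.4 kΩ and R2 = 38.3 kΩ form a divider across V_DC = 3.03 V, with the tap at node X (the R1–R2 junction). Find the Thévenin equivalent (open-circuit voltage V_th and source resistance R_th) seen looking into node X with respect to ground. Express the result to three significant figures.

V_th ≈ 1.08 V, R_th ≈ 24.7 kΩ

Open-circuit (no load on X): V_th = V_DC · R2/(R1 + R2) = 3.03 × 38.3/(69.40 + 38.3) = 1.078 V.
Zeroing V_DC shorts the top of R1 to ground, so R_th = R1 ‖ R2 = 24.68 kΩ.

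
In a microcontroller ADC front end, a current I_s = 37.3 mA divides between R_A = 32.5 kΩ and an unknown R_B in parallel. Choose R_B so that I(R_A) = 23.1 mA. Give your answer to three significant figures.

Two-branch current divider: I_A = I_s · R_B/(R_A + R_B).
With f = 0.6193, R_B = R_A · f/(1−f) = 32.5 × 1.627 = 52.87 kΩ.

R_B ≈ 52.9 kΩ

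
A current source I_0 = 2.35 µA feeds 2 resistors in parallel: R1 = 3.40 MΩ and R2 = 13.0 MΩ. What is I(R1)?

With just two branches, the current splits inversely with resistance.
I(R1) = 2.35 × 13.0/(3.40 + 13.0) = 2.35 × 0.7927 = 1.863 µA.

I ≈ 1.86 µA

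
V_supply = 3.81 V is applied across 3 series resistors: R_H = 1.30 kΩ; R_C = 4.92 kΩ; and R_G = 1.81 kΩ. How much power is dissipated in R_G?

P ≈ 0.407 mW

ΣR = 8.030 kΩ → I = 3.81/8.030 = 0.4745 mA.
P = I²R = 0.2251 × 1.81 = 0.4075 mW.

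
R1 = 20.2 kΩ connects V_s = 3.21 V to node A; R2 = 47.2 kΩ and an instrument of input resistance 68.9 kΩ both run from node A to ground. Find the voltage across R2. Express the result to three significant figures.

V_out ≈ 1.87 V

First combine the lower leg with the load: R2 ‖ R_L = 28.01 kΩ.
Then V_out = V_s · R2'/(R1 + R2') = 3.21 × 28.01/48.21 = 1.865 V.
(Unloaded it would be 2.25 V; the load pulls it down.)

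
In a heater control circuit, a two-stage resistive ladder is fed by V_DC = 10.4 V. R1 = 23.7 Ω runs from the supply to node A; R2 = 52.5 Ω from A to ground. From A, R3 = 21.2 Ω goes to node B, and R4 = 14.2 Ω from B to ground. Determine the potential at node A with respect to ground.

V_A ≈ 4.90 V

The second stage (R3 + R4 = 35.40 Ω) loads node A in parallel with R2.
Effective lower resistance at A: R2 ‖ 35.40 = 21.14 Ω.
So V_A = 10.4 × 0.4715 = 4.904 V.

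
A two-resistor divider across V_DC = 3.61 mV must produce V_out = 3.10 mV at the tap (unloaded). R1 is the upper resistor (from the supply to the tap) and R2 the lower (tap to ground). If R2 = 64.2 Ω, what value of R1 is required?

R1 ≈ 10.6 Ω

V_out/V_DC = R2/(R1+R2) = 0.8587.
R1 = R2·(1/k − 1) = 64.2 × 0.1645 = 10.56 Ω.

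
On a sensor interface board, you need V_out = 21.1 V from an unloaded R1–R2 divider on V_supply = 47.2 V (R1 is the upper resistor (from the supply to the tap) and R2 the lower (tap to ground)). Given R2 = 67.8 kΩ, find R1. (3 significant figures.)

R1 ≈ 83.9 kΩ

Required fraction k = V_out/V_supply = 0.4470.
So R1 = R2 · (V_supply/V_out − 1) = 67.8 × (47.2/21.1 − 1) = 67.8 × 1.237 = 83.87 kΩ.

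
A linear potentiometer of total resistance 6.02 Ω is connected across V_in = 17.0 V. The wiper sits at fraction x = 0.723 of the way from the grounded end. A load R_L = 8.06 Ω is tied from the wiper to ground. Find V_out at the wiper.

V_out ≈ 10.7 V

Split the track: R_lower = x·R_p = 4.352 Ω, R_upper = (1−x)·R_p = 1.668 Ω.
(x·R_p) ‖ R_L = 2.826 Ω.
V_out = 17.0 × 2.826/(1.668 + 2.826) = 10.69 V.
(Unloaded: V_out = x·V_in = 12.3 V.)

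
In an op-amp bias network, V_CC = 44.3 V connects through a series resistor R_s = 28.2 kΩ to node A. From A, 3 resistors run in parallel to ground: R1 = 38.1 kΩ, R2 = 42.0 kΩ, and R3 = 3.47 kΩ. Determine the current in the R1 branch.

I ≈ 0.110 mA

Combine the parallel branches: R_p = (1/38.1 + 1/42.0 + 1/3.47)⁻¹ = 2.956 kΩ.
V_A by voltage divider: V_A = 44.3 × 2.956/(28.2 + 2.956) = 4.204 V.
Branch current I = V_A/R1 = 4.204/38.1 = 0.1103 mA.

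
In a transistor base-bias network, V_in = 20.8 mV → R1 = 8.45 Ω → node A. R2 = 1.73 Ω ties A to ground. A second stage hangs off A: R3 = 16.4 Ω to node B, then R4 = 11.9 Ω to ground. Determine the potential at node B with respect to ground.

V_B ≈ 1.41 mV

Node A sees R2 in parallel with the series input of stage 2, R3 + R4 = 28.30 Ω.
R2 ‖ (R3+R4) = 1.630 Ω.
So V_A = 20.8 × 0.1617 = 3.364 mV.
Then the unloaded second divider: V_B = V_A × R4/(R3+R4) = 3.364 × 0.4205 = 1.415 mV.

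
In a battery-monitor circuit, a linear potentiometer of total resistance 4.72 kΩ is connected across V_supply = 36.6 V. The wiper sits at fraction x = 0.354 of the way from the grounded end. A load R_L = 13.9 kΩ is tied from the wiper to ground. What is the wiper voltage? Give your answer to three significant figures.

The pot divides into 3.049 kΩ above the wiper and 1.671 kΩ below.
R_L loads the lower segment: effective lower R = 1.492 kΩ.
Loaded-divider output: V_out = 36.6 × 0.3285 = 12.02 V.
(Unloaded: V_out = x·V_supply = 13.0 V.)

V_out ≈ 12.0 V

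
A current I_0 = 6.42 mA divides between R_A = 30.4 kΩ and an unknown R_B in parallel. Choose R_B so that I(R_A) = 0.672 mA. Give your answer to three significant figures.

R_B ≈ 3.55 kΩ

The fraction through R_A equals R_B/(R_A+R_B).
With f = 0.1047, R_B = R_A · f/(1−f) = 30.4 × 0.1169 = 3.554 kΩ.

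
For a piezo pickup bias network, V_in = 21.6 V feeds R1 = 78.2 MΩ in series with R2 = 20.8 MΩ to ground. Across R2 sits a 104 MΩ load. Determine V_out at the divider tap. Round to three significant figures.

V_out ≈ 3.92 V

First combine the lower leg with the load: R2 ‖ R_L = 17.33 MΩ.
Now apply the divider: V_out = 21.6 × 0.1814 = 3.919 V.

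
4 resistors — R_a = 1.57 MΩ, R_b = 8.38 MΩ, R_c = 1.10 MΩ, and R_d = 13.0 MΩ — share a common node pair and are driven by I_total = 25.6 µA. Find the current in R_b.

I ≈ 1.75 µA

ΣG = 1/1.57 + 1/8.38 + 1/1.10 + 1/13.0 = 1.742.
R_b takes the fraction G_k/ΣG = 0.1193/1.742 = 0.06849, so I = 25.6 × 0.06849 = 1.753 µA.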